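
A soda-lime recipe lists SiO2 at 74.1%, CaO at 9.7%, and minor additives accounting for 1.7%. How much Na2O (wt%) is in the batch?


Pieces sum to 100%:
  Na2O = 100 - (SiO2 + CaO + others)
  Na2O = 100 - (74.1 + 9.7 + 1.7) = 14.5%

14.5%


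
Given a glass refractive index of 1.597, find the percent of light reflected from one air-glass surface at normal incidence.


Fresnel reflectance at normal incidence:
  R = ((n - 1)/(n + 1))^2
  (n - 1)/(n + 1) = (1.597 - 1)/(1.597 + 1) = 0.229881
  R = 0.229881^2 = 0.0528453
  R(%) = 0.0528453 * 100 = 5.285%

5.285%


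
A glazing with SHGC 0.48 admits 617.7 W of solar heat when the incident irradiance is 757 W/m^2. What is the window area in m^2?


Rearrange Q = Area * SHGC * Irradiance:
  Area = Q / (SHGC * Irradiance)
  Area = 617.7 / (0.48 * 757) = 1.7 m^2

1.7 m^2


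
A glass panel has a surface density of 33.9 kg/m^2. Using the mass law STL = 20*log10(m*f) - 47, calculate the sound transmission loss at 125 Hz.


Mass law: STL = 20 * log10(m * f) - 47
  m * f = 33.9 * 125 = 4237.5
  log10(4237.5) = 3.62711
  STL = 20 * 3.62711 - 47 = 72.5422 - 47 = 25.5 dB

25.5 dB


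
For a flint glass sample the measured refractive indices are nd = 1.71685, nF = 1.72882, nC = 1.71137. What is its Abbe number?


Abbe number formula: Vd = (nd - 1) / (nF - nC)
  nd - 1 = 1.71685 - 1 = 0.71685
  nF - nC = 1.72882 - 1.71137 = 0.01745
  Vd = 0.71685 / 0.01745 = 41.08

41.08


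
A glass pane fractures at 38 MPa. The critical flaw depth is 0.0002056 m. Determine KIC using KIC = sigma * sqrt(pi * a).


Fracture toughness: KIC = sigma * sqrt(pi * a)
  pi * a = pi * 0.0002056 = 0.000645911
  sqrt(pi * a) = 0.025415
  KIC = 38 * 0.025415 = 0.966 MPa*sqrt(m)

0.966 MPa*sqrt(m)


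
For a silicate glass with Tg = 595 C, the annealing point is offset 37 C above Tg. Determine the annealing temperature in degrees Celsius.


The annealing temperature is Tg plus the offset:
  T_anneal = 595 + 37 = 632 C

632 C


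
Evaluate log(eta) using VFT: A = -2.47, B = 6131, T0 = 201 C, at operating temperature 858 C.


VFT equation: log(eta) = A + B / (T - T0)
  T - T0 = 858 - 201 = 657
  B / (T - T0) = 6131 / 657 = 9.332
  log(eta) = -2.47 + 9.332 = 6.862

6.862


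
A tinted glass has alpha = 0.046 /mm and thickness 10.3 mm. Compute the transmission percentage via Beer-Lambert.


Beer-Lambert law: T = exp(-alpha * thickness)
  exponent = -0.046 * 10.3 = -0.4738
  T = exp(-0.4738) = 0.6226
  Percentage = 0.6226 * 100 = 62.26%

62.26%


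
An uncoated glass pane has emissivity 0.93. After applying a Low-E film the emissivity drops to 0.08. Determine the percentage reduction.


Percentage reduction = (1 - coated/uncoated) * 100
  Ratio = 0.08 / 0.93 = 0.086
  Reduction = (1 - 0.086) * 100 = 91.4%

91.4%


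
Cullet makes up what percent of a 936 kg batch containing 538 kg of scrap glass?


Cullet ratio = (cullet mass / total batch mass) * 100
  Ratio = 538 / 936 * 100 = 57.48%

57.48%


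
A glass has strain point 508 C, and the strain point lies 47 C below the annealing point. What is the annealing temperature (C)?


T_anneal = T_strain + gap:
  T_anneal = 508 + 47 = 555 C

555 C


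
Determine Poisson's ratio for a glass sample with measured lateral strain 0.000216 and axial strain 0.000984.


Poisson's ratio: nu = lateral strain / axial strain
  nu = 0.000216 / 0.000984 = 0.2195

0.2195


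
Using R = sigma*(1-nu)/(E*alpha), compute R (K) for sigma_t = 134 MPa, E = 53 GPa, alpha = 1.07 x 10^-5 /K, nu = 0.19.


Thermal shock resistance: R = sigma * (1 - nu) / (E * alpha)
  Numerator = 134 * (1 - 0.19) = 108.54
  Denominator = 53 * 1000 * (1.07 x 10^-5) = 0.5671
  R = 108.54 / 0.5671 = 191.4 K

191.4 K


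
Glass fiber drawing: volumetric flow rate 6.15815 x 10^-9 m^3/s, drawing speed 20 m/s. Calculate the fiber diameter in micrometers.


Cross-sectional area from continuity:
  A = Q / v = 6.15815 x 10^-9 / 20 = 3.079075 x 10^-10 m^2
Diameter from circular cross-section:
  d = sqrt(4A / pi) * 10^6 (m -> um)
  d = sqrt(4 * 3.079075 x 10^-10 / pi) * 10^6 = 19.8 um

19.8 um


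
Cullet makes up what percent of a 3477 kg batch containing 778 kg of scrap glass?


Cullet ratio = (cullet mass / total batch mass) * 100
  Ratio = 778 / 3477 * 100 = 22.38%

22.38%


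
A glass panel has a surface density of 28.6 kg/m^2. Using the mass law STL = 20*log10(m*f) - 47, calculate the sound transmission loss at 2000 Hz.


Mass law: STL = 20 * log10(m * f) - 47
  m * f = 28.6 * 2000 = 57200
  log10(57200) = 4.7574
  STL = 20 * 4.7574 - 47 = 95.148 - 47 = 48.1 dB

48.1 dB


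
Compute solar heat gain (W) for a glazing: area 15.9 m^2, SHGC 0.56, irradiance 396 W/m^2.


Solar heat gain: Q = Area * SHGC * Irradiance
  Q = 15.9 * 0.56 * 396 = 3526 W

3526 W


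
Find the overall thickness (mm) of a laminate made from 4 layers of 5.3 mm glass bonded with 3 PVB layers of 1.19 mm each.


Total thickness = glass contribution + PVB contribution
  Glass: 4 * 5.3 = 21.2 mm
  PVB: 3 * 1.19 = 3.57 mm
  Total = 21.2 + 3.57 = 24.77 mm

24.77 mm


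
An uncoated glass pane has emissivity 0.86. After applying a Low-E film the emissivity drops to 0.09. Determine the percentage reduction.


Percentage reduction = (1 - coated/uncoated) * 100
  Ratio = 0.09 / 0.86 = 0.1047
  Reduction = (1 - 0.1047) * 100 = 89.5%

89.5%


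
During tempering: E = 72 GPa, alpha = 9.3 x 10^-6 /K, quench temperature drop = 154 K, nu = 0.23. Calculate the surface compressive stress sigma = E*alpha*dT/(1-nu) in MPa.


Tempering stress: sigma = E * alpha * dT / (1 - nu)
  E (MPa) = 72 * 1000 = 72000
  Numerator = 72000 * (9.3 x 10^-6) * 154 = 103.1184
  Denominator = 1 - 0.23 = 0.77
  sigma = 103.1184 / 0.77 = 133.9 MPa

133.9 MPa


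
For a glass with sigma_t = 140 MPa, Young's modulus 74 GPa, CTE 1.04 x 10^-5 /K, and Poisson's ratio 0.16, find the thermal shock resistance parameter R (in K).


Thermal shock resistance: R = sigma * (1 - nu) / (E * alpha)
  Numerator = 140 * (1 - 0.16) = 117.6
  Denominator = 74 * 1000 * (1.04 x 10^-5) = 0.7696
  R = 117.6 / 0.7696 = 152.8 K

152.8 K


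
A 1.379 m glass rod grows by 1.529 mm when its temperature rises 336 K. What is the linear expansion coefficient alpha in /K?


Rearrange dL = alpha * L0 * dT for alpha:
  alpha = dL / (L0 * dT)
  alpha = (1.529 / 1000) / (1.379 * 336) = 0.0000033 /K = 3.3 x 10^-6 /K

3.3 x 10^-6 /K


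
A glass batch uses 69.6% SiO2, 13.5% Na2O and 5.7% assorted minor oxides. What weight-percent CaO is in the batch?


Pieces sum to 100%:
  CaO = 100 - (SiO2 + Na2O + others)
  CaO = 100 - (69.6 + 13.5 + 5.7) = 11.2%

11.2%


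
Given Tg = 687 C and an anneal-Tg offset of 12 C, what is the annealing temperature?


The annealing temperature is Tg plus the offset:
  T_anneal = 687 + 12 = 699 C

699 C


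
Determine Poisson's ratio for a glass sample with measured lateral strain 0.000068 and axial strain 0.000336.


Poisson's ratio: nu = lateral strain / axial strain
  nu = 0.000068 / 0.000336 = 0.2024

0.2024


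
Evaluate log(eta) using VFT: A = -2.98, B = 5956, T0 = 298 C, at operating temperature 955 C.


VFT equation: log(eta) = A + B / (T - T0)
  T - T0 = 955 - 298 = 657
  B / (T - T0) = 5956 / 657 = 9.065
  log(eta) = -2.98 + 9.065 = 6.085

6.085


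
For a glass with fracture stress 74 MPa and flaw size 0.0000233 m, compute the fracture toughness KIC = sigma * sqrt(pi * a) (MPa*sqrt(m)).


Fracture toughness: KIC = sigma * sqrt(pi * a)
  pi * a = pi * 0.0000233 = 0.000073199
  sqrt(pi * a) = 0.008556
  KIC = 74 * 0.008556 = 0.633 MPa*sqrt(m)

0.633 MPa*sqrt(m)


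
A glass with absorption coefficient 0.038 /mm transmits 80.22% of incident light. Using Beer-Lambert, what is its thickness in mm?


Rearrange T = exp(-alpha * thickness):
  thickness = -ln(T) / alpha
  T = 80.22/100 = 0.8022
  ln(T) = -0.2204
  -ln(T) = 0.2204
  thickness = 0.2204 / 0.038 = 5.8 mm

5.8 mm


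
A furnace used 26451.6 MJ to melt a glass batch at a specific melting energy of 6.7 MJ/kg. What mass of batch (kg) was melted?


Rearrange E = m * s for m:
  m = E / s
  m = 26451.6 / 6.7 = 3948.0 kg

3948.0 kg


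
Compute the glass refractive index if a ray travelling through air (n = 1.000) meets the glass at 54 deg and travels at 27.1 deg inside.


Apply Snell's law: n1 * sin(theta1) = n2 * sin(theta2)
  n2 = n1 * sin(theta1) / sin(theta2)
  sin(54) = 0.809017
  sin(27.1) = 0.455545
  n2 = 1.000 * 0.809017 / 0.455545 = 1.7759

1.7759


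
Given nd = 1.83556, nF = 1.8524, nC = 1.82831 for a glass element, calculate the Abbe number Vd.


Abbe number formula: Vd = (nd - 1) / (nF - nC)
  nd - 1 = 1.83556 - 1 = 0.83556
  nF - nC = 1.8524 - 1.82831 = 0.02409
  Vd = 0.83556 / 0.02409 = 34.68

34.68


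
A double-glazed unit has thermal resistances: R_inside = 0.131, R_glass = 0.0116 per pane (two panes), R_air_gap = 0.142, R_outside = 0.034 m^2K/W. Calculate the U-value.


Total thermal resistance (series):
  R_total = R_in + R_glass + R_air + R_glass + R_out
  R_total = 0.131 + 0.0116 + 0.142 + 0.0116 + 0.034 = 0.3302 m^2K/W
U-value = 1 / R_total = 1 / 0.3302 = 3.028 W/m^2K

3.028 W/m^2K


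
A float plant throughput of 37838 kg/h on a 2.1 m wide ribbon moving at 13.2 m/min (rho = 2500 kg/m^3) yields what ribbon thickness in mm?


Ribbon cross-section from mass balance:
  Volume rate = throughput / density = 37838 / 2500 = 15.1352 m^3/h
  thickness = volume rate / (speed * 60 * width), i.e.
  thickness = throughput / (60 * speed * width * density) * 1000
  thickness = 37838 / (60 * 13.2 * 2.1 * 2500) * 1000 = 9.1 mm

9.1 mm


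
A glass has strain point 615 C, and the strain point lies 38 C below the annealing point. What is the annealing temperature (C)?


T_anneal = T_strain + gap:
  T_anneal = 615 + 38 = 653 C

653 C


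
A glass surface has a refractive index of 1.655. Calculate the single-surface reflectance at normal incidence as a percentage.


Fresnel reflectance at normal incidence:
  R = ((n - 1)/(n + 1))^2
  (n - 1)/(n + 1) = (1.655 - 1)/(1.655 + 1) = 0.246704
  R = 0.246704^2 = 0.0608629
  R(%) = 0.0608629 * 100 = 6.086%

6.086%


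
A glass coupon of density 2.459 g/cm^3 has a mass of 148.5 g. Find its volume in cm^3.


Rearrange rho = m / V:
  V = m / rho
  V = 148.5 / 2.459 = 60.39 cm^3

60.39 cm^3


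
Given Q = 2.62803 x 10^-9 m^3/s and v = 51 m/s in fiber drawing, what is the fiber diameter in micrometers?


Cross-sectional area from continuity:
  A = Q / v = 2.62803 x 10^-9 / 51 = 5.153 x 10^-11 m^2
Diameter from circular cross-section:
  d = sqrt(4A / pi) * 10^6 (m -> um)
  d = sqrt(4 * 5.153 x 10^-11 / pi) * 10^6 = 8.1 um

8.1 um


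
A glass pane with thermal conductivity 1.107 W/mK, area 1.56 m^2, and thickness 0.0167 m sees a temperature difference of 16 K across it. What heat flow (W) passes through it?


Fourier's law: Q = k * A * dT / t
  Q = 1.107 * 1.56 * 16 / 0.0167
  Q = 27.63072 / 0.0167 = 1654.5 W

1654.5 W


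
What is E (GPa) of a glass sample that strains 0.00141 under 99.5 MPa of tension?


Young's modulus: E = stress / strain
  E = 99.5 MPa / 0.00141 = 70567.38 MPa
Convert to GPa: 70567.38 / 1000 = 70.57 GPa

70.57 GPa


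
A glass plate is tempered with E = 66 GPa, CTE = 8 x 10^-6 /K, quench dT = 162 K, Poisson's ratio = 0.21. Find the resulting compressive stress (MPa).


Tempering stress: sigma = E * alpha * dT / (1 - nu)
  E (MPa) = 66 * 1000 = 66000
  Numerator = 66000 * (8 x 10^-6) * 162 = 85.536
  Denominator = 1 - 0.21 = 0.79
  sigma = 85.536 / 0.79 = 108.3 MPa

108.3 MPa


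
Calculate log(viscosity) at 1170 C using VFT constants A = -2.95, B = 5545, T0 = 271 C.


VFT equation: log(eta) = A + B / (T - T0)
  T - T0 = 1170 - 271 = 899
  B / (T - T0) = 5545 / 899 = 6.168
  log(eta) = -2.95 + 6.168 = 3.218

3.218


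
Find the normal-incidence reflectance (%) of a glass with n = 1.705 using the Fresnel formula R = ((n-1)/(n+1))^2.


Fresnel reflectance at normal incidence:
  R = ((n - 1)/(n + 1))^2
  (n - 1)/(n + 1) = (1.705 - 1)/(1.705 + 1) = 0.260628
  R = 0.260628^2 = 0.067927
  R(%) = 0.067927 * 100 = 6.793%

6.793%


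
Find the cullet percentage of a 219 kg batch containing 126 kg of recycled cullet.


Cullet ratio = (cullet mass / total batch mass) * 100
  Ratio = 126 / 219 * 100 = 57.53%

57.53%


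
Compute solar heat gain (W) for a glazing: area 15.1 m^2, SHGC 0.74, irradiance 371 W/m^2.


Solar heat gain: Q = Area * SHGC * Irradiance
  Q = 15.1 * 0.74 * 371 = 4145.6 W

4145.6 W


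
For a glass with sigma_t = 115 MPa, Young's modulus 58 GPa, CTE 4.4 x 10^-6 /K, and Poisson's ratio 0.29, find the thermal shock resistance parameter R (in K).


Thermal shock resistance: R = sigma * (1 - nu) / (E * alpha)
  Numerator = 115 * (1 - 0.29) = 81.65
  Denominator = 58 * 1000 * (4.4 x 10^-6) = 0.2552
  R = 81.65 / 0.2552 = 319.9 K

319.9 K


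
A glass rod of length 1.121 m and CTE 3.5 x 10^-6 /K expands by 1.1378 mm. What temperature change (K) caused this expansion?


Rearrange dL = alpha * L0 * dT for dT:
  dT = dL / (alpha * L0)
  dL (m) = 1.1378 / 1000 = 0.0011378
  dT = 0.0011378 / ((3.5 x 10^-6) * 1.121) = 290.0 K

290.0 K


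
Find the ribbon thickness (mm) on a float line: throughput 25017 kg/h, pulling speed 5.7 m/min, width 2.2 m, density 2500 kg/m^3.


Ribbon cross-section from mass balance:
  Volume rate = throughput / density = 25017 / 2500 = 10.0068 m^3/h
  thickness = volume rate / (speed * 60 * width), i.e.
  thickness = throughput / (60 * speed * width * density) * 1000
  thickness = 25017 / (60 * 5.7 * 2.2 * 2500) * 1000 = 13.3 mm

13.3 mm


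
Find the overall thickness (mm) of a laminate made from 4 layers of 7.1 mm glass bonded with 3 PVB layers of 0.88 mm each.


Total thickness = glass contribution + PVB contribution
  Glass: 4 * 7.1 = 28.4 mm
  PVB: 3 * 0.88 = 2.64 mm
  Total = 28.4 + 2.64 = 31.04 mm

31.04 mm


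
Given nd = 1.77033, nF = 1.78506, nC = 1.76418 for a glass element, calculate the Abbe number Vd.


Abbe number formula: Vd = (nd - 1) / (nF - nC)
  nd - 1 = 1.77033 - 1 = 0.77033
  nF - nC = 1.78506 - 1.76418 = 0.02088
  Vd = 0.77033 / 0.02088 = 36.89

36.89


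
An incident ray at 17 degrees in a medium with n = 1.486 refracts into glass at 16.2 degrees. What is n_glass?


Apply Snell's law: n1 * sin(theta1) = n2 * sin(theta2)
  n2 = n1 * sin(theta1) / sin(theta2)
  sin(17) = 0.292372
  sin(16.2) = 0.278991
  n2 = 1.486 * 0.292372 / 0.278991 = 1.5573

1.5573


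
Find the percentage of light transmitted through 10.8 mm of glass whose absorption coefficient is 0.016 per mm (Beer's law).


Beer-Lambert law: T = exp(-alpha * thickness)
  exponent = -0.016 * 10.8 = -0.1728
  T = exp(-0.1728) = 0.8413
  Percentage = 0.8413 * 100 = 84.13%

84.13%


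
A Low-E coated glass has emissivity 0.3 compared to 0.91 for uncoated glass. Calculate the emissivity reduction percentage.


Percentage reduction = (1 - coated/uncoated) * 100
  Ratio = 0.3 / 0.91 = 0.3297
  Reduction = (1 - 0.3297) * 100 = 67.0%

67.0%


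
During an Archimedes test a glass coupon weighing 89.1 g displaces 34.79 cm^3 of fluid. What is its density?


Use the definition of density:
  rho = mass / volume
  rho = 89.1 / 34.79 = 2.561 g/cm^3

2.561 g/cm^3


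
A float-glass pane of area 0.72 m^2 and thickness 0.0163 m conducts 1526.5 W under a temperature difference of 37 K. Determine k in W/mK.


Fourier's law rearranged: k = Q * t / (A * dT)
  Numerator = 1526.5 * 0.0163 = 24.88195
  Denominator = 0.72 * 37 = 26.64
  k = 24.88195 / 26.64 = 0.934 W/mK

0.934 W/mK


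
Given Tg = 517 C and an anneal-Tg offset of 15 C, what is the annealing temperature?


The annealing temperature is Tg plus the offset:
  T_anneal = 517 + 15 = 532 C

532 C


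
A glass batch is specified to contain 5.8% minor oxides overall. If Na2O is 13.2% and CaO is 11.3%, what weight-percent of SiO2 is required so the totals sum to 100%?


Known pieces sum to 100%:
  SiO2 = 100 - (others + Na2O + CaO)
  SiO2 = 100 - (5.8 + 13.2 + 11.3) = 69.7%

69.7%


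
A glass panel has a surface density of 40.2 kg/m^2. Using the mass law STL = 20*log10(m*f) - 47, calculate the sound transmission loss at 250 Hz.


Mass law: STL = 20 * log10(m * f) - 47
  m * f = 40.2 * 250 = 10050
  log10(10050) = 4.00217
  STL = 20 * 4.00217 - 47 = 80.0434 - 47 = 33.0 dB

33.0 dB


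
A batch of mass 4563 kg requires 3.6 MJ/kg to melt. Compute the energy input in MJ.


Total energy = mass * specific energy
  E = 4563 * 3.6 = 16426.8 MJ

16426.8 MJ


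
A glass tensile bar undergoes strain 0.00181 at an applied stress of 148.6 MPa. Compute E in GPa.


Young's modulus: E = stress / strain
  E = 148.6 MPa / 0.00181 = 82099.45 MPa
Convert to GPa: 82099.45 / 1000 = 82.1 GPa

82.1 GPa


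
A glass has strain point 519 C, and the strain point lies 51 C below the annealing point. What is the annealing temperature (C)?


T_anneal = T_strain + gap:
  T_anneal = 519 + 51 = 570 C

570 C


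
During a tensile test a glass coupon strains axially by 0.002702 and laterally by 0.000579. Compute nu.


Poisson's ratio: nu = lateral strain / axial strain
  nu = 0.000579 / 0.002702 = 0.2143

0.2143


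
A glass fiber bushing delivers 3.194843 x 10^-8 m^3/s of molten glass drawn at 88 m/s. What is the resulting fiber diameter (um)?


Cross-sectional area from continuity:
  A = Q / v = 3.194843 x 10^-8 / 88 = 3.630503 x 10^-10 m^2
Diameter from circular cross-section:
  d = sqrt(4A / pi) * 10^6 (m -> um)
  d = sqrt(4 * 3.630503 x 10^-10 / pi) * 10^6 = 21.5 um

21.5 um


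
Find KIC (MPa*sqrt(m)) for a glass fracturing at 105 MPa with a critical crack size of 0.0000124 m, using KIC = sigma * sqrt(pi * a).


Fracture toughness: KIC = sigma * sqrt(pi * a)
  pi * a = pi * 0.0000124 = 0.000038956
  sqrt(pi * a) = 0.006241
  KIC = 105 * 0.006241 = 0.655 MPa*sqrt(m)

0.655 MPa*sqrt(m)


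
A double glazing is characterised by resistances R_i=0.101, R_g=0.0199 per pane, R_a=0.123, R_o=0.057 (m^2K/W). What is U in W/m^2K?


Total thermal resistance (series):
  R_total = R_in + R_glass + R_air + R_glass + R_out
  R_total = 0.101 + 0.0199 + 0.123 + 0.0199 + 0.057 = 0.3208 m^2K/W
U-value = 1 / R_total = 1 / 0.3208 = 3.117 W/m^2K

3.117 W/m^2K


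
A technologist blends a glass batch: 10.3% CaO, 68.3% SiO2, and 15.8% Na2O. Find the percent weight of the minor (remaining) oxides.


Sum the three major oxides:
  SiO2 + Na2O + CaO = 68.3 + 15.8 + 10.3 = 94.4%
Subtract from 100%:
  Others = 100 - 94.4 = 5.6%

5.6%


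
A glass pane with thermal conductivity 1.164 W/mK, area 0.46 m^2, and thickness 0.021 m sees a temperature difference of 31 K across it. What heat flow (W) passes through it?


Fourier's law: Q = k * A * dT / t
  Q = 1.164 * 0.46 * 31 / 0.021
  Q = 16.59864 / 0.021 = 790.4 W

790.4 W


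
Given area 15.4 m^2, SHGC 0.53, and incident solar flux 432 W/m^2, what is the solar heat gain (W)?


Solar heat gain: Q = Area * SHGC * Irradiance
  Q = 15.4 * 0.53 * 432 = 3526 W

3526 W


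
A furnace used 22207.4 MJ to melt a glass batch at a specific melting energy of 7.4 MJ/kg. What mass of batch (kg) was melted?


Rearrange E = m * s for m:
  m = E / s
  m = 22207.4 / 7.4 = 3001.0 kg

3001.0 kg


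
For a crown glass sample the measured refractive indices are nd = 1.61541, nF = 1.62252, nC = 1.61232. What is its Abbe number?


Abbe number formula: Vd = (nd - 1) / (nF - nC)
  nd - 1 = 1.61541 - 1 = 0.61541
  nF - nC = 1.62252 - 1.61232 = 0.0102
  Vd = 0.61541 / 0.0102 = 60.33

60.33


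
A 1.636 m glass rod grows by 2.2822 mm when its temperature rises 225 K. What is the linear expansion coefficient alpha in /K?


Rearrange dL = alpha * L0 * dT for alpha:
  alpha = dL / (L0 * dT)
  alpha = (2.2822 / 1000) / (1.636 * 225) = 0.0000062 /K = 6.2 x 10^-6 /K

6.2 x 10^-6 /K


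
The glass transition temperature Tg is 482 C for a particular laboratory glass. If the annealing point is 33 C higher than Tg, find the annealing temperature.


The annealing temperature is Tg plus the offset:
  T_anneal = 482 + 33 = 515 C

515 C


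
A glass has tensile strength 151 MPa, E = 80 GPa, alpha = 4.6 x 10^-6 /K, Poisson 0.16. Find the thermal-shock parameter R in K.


Thermal shock resistance: R = sigma * (1 - nu) / (E * alpha)
  Numerator = 151 * (1 - 0.16) = 126.84
  Denominator = 80 * 1000 * (4.6 x 10^-6) = 0.368
  R = 126.84 / 0.368 = 344.7 K

344.7 K


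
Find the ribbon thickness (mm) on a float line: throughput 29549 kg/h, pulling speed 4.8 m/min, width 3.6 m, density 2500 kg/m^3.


Ribbon cross-section from mass balance:
  Volume rate = throughput / density = 29549 / 2500 = 11.8196 m^3/h
  thickness = volume rate / (speed * 60 * width), i.e.
  thickness = throughput / (60 * speed * width * density) * 1000
  thickness = 29549 / (60 * 4.8 * 3.6 * 2500) * 1000 = 11.4 mm

11.4 mm


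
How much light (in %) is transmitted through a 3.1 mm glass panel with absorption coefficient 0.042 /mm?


Beer-Lambert law: T = exp(-alpha * thickness)
  exponent = -0.042 * 3.1 = -0.1302
  T = exp(-0.1302) = 0.8779
  Percentage = 0.8779 * 100 = 87.79%

87.79%


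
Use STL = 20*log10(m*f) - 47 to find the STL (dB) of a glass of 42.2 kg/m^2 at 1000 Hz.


Mass law: STL = 20 * log10(m * f) - 47
  m * f = 42.2 * 1000 = 42200
  log10(42200) = 4.62531
  STL = 20 * 4.62531 - 47 = 92.5062 - 47 = 45.5 dB

45.5 dB


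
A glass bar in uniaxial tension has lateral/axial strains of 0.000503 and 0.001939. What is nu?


Poisson's ratio: nu = lateral strain / axial strain
  nu = 0.000503 / 0.001939 = 0.2594

0.2594


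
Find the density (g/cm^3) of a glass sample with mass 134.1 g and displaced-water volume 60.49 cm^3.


Use the definition of density:
  rho = mass / volume
  rho = 134.1 / 60.49 = 2.217 g/cm^3

2.217 g/cm^3


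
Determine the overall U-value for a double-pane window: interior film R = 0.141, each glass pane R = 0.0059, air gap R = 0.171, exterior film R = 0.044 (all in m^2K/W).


Total thermal resistance (series):
  R_total = R_in + R_glass + R_air + R_glass + R_out
  R_total = 0.141 + 0.0059 + 0.171 + 0.0059 + 0.044 = 0.3678 m^2K/W
U-value = 1 / R_total = 1 / 0.3678 = 2.719 W/m^2K

2.719 W/m^2K


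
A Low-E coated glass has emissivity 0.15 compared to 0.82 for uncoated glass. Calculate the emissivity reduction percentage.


Percentage reduction = (1 - coated/uncoated) * 100
  Ratio = 0.15 / 0.82 = 0.1829
  Reduction = (1 - 0.1829) * 100 = 81.7%

81.7%


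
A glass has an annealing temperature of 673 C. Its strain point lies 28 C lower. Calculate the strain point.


Strain point = annealing point - difference:
  T_strain = 673 - 28 = 645 C

645 C


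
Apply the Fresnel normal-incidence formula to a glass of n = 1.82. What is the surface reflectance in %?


Fresnel reflectance at normal incidence:
  R = ((n - 1)/(n + 1))^2
  (n - 1)/(n + 1) = (1.82 - 1)/(1.82 + 1) = 0.29078
  R = 0.29078^2 = 0.084553
  R(%) = 0.084553 * 100 = 8.455%

8.455%


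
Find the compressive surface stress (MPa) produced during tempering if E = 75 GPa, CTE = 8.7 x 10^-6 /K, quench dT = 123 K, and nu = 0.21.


Tempering stress: sigma = E * alpha * dT / (1 - nu)
  E (MPa) = 75 * 1000 = 75000
  Numerator = 75000 * (8.7 x 10^-6) * 123 = 80.2575
  Denominator = 1 - 0.21 = 0.79
  sigma = 80.2575 / 0.79 = 101.6 MPa

101.6 MPa


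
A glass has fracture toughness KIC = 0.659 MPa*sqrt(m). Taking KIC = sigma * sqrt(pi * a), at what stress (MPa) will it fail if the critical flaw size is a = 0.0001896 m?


Rearrange KIC = sigma * sqrt(pi * a):
  sigma = KIC / sqrt(pi * a)
  sqrt(pi * 0.0001896) = 0.024406
  sigma = 0.659 / 0.024406 = 27.0 MPa

27.0 MPa


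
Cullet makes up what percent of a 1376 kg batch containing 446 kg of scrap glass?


Cullet ratio = (cullet mass / total batch mass) * 100
  Ratio = 446 / 1376 * 100 = 32.41%

32.41%


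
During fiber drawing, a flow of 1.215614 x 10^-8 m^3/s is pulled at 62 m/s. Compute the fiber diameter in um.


Cross-sectional area from continuity:
  A = Q / v = 1.215614 x 10^-8 / 62 = 1.960668 x 10^-10 m^2
Diameter from circular cross-section:
  d = sqrt(4A / pi) * 10^6 (m -> um)
  d = sqrt(4 * 1.960668 x 10^-10 / pi) * 10^6 = 15.8 um

15.8 um


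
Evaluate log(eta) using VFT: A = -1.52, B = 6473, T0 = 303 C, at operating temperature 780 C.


VFT equation: log(eta) = A + B / (T - T0)
  T - T0 = 780 - 303 = 477
  B / (T - T0) = 6473 / 477 = 13.57
  log(eta) = -1.52 + 13.57 = 12.05

12.05


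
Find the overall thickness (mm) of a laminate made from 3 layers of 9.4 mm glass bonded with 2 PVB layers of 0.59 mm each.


Total thickness = glass contribution + PVB contribution
  Glass: 3 * 9.4 = 28.2 mm
  PVB: 2 * 0.59 = 1.18 mm
  Total = 28.2 + 1.18 = 29.38 mm

29.38 mm


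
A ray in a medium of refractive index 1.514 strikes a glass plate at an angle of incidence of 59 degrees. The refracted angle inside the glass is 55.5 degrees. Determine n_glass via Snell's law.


Apply Snell's law: n1 * sin(theta1) = n2 * sin(theta2)
  n2 = n1 * sin(theta1) / sin(theta2)
  sin(59) = 0.857167
  sin(55.5) = 0.824126
  n2 = 1.514 * 0.857167 / 0.824126 = 1.5747

1.5747


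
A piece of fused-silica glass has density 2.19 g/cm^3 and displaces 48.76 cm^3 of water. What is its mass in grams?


Rearrange rho = m / V:
  m = rho * V
  m = 2.19 * 48.76 = 106.784 g

106.784 g


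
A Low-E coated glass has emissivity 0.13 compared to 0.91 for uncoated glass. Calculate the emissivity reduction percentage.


Percentage reduction = (1 - coated/uncoated) * 100
  Ratio = 0.13 / 0.91 = 0.1429
  Reduction = (1 - 0.1429) * 100 = 85.7%

85.7%


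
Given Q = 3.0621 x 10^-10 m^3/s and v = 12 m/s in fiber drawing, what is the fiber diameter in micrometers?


Cross-sectional area from continuity:
  A = Q / v = 3.0621 x 10^-10 / 12 = 2.55175 x 10^-11 m^2
Diameter from circular cross-section:
  d = sqrt(4A / pi) * 10^6 (m -> um)
  d = sqrt(4 * 2.55175 x 10^-11 / pi) * 10^6 = 5.7 um

5.7 um


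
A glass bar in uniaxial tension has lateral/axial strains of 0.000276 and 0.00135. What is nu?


Poisson's ratio: nu = lateral strain / axial strain
  nu = 0.000276 / 0.00135 = 0.2044

0.2044


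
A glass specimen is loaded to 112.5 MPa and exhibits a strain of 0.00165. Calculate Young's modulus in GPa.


Young's modulus: E = stress / strain
  E = 112.5 MPa / 0.00165 = 68181.82 MPa
Convert to GPa: 68181.82 / 1000 = 68.18 GPa

68.18 GPa


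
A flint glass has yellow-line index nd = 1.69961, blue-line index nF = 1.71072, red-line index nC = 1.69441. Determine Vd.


Abbe number formula: Vd = (nd - 1) / (nF - nC)
  nd - 1 = 1.69961 - 1 = 0.69961
  nF - nC = 1.71072 - 1.69441 = 0.01631
  Vd = 0.69961 / 0.01631 = 42.89

42.89


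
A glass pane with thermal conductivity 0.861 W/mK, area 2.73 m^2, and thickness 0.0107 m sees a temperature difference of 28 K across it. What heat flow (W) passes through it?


Fourier's law: Q = k * A * dT / t
  Q = 0.861 * 2.73 * 28 / 0.0107
  Q = 65.81484 / 0.0107 = 6150.9 W

6150.9 W


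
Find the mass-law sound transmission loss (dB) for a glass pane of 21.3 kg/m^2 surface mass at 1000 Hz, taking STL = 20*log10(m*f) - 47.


Mass law: STL = 20 * log10(m * f) - 47
  m * f = 21.3 * 1000 = 21300
  log10(21300) = 4.32838
  STL = 20 * 4.32838 - 47 = 86.5676 - 47 = 39.6 dB

39.6 dB


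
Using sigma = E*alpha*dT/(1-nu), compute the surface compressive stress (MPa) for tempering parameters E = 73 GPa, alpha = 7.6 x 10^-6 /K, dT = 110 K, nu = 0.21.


Tempering stress: sigma = E * alpha * dT / (1 - nu)
  E (MPa) = 73 * 1000 = 73000
  Numerator = 73000 * (7.6 x 10^-6) * 110 = 61.028
  Denominator = 1 - 0.21 = 0.79
  sigma = 61.028 / 0.79 = 77.3 MPa

77.3 MPa


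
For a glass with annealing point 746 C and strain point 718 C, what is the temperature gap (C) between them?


Gap = T_anneal - T_strain:
  gap = 746 - 718 = 28 C

28 C


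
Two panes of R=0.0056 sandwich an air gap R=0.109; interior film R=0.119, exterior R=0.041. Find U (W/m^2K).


Total thermal resistance (series):
  R_total = R_in + R_glass + R_air + R_glass + R_out
  R_total = 0.119 + 0.0056 + 0.109 + 0.0056 + 0.041 = 0.2802 m^2K/W
U-value = 1 / R_total = 1 / 0.2802 = 3.569 W/m^2K

3.569 W/m^2K


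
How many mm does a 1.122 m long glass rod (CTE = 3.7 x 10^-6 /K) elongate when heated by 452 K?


Thermal expansion formula: dL = alpha * L0 * dT
  dL = (3.7 x 10^-6) * 1.122 * 452 = 0.00187643 m
Convert to mm: 0.00187643 * 1000 = 1.8764 mm

1.8764 mm


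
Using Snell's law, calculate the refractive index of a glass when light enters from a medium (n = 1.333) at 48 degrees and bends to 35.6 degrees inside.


Apply Snell's law: n1 * sin(theta1) = n2 * sin(theta2)
  n2 = n1 * sin(theta1) / sin(theta2)
  sin(48) = 0.743145
  sin(35.6) = 0.582123
  n2 = 1.333 * 0.743145 / 0.582123 = 1.7017

1.7017


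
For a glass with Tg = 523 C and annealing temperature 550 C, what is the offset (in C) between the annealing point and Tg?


Offset = T_anneal - Tg:
  offset = 550 - 523 = 27 C

27 C


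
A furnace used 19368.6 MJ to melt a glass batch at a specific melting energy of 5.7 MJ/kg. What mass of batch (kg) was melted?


Rearrange E = m * s for m:
  m = E / s
  m = 19368.6 / 5.7 = 3398.0 kg

3398.0 kg


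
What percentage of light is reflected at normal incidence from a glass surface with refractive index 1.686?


Fresnel reflectance at normal incidence:
  R = ((n - 1)/(n + 1))^2
  (n - 1)/(n + 1) = (1.686 - 1)/(1.686 + 1) = 0.255398
  R = 0.255398^2 = 0.0652281
  R(%) = 0.0652281 * 100 = 6.523%

6.523%


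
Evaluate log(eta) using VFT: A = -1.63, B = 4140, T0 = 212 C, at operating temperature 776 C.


VFT equation: log(eta) = A + B / (T - T0)
  T - T0 = 776 - 212 = 564
  B / (T - T0) = 4140 / 564 = 7.34
  log(eta) = -1.63 + 7.34 = 5.71

5.71


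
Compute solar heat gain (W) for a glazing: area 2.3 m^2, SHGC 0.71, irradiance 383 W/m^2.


Solar heat gain: Q = Area * SHGC * Irradiance
  Q = 2.3 * 0.71 * 383 = 625.4 W

625.4 W


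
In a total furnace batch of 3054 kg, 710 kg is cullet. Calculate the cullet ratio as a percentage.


Cullet ratio = (cullet mass / total batch mass) * 100
  Ratio = 710 / 3054 * 100 = 23.25%

23.25%


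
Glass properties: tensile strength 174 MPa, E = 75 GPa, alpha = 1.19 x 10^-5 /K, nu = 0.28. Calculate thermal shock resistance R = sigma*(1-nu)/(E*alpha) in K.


Thermal shock resistance: R = sigma * (1 - nu) / (E * alpha)
  Numerator = 174 * (1 - 0.28) = 125.28
  Denominator = 75 * 1000 * (1.19 x 10^-5) = 0.8925
  R = 125.28 / 0.8925 = 140.4 K

140.4 K


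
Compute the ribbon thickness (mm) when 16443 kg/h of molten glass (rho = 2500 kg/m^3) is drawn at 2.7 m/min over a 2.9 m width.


Ribbon cross-section from mass balance:
  Volume rate = throughput / density = 16443 / 2500 = 6.5772 m^3/h
  thickness = volume rate / (speed * 60 * width), i.e.
  thickness = throughput / (60 * speed * width * density) * 1000
  thickness = 16443 / (60 * 2.7 * 2.9 * 2500) * 1000 = 14.0 mm

14.0 mm


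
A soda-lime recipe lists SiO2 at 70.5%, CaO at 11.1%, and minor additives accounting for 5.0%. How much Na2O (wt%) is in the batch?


Pieces sum to 100%:
  Na2O = 100 - (SiO2 + CaO + others)
  Na2O = 100 - (70.5 + 11.1 + 5.0) = 13.4%

13.4%


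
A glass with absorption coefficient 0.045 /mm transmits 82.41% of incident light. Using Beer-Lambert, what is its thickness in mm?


Rearrange T = exp(-alpha * thickness):
  thickness = -ln(T) / alpha
  T = 82.41/100 = 0.8241
  ln(T) = -0.19346
  -ln(T) = 0.19346
  thickness = 0.19346 / 0.045 = 4.3 mm

4.3 mm


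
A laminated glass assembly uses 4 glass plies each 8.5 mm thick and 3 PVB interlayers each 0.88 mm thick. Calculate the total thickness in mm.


Total thickness = glass contribution + PVB contribution
  Glass: 4 * 8.5 = 34.0 mm
  PVB: 3 * 0.88 = 2.64 mm
  Total = 34.0 + 2.64 = 36.64 mm

36.64 mm


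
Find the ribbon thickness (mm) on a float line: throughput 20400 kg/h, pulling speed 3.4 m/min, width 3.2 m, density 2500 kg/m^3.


Ribbon cross-section from mass balance:
  Volume rate = throughput / density = 20400 / 2500 = 8.16 m^3/h
  thickness = volume rate / (speed * 60 * width), i.e.
  thickness = throughput / (60 * speed * width * density) * 1000
  thickness = 20400 / (60 * 3.4 * 3.2 * 2500) * 1000 = 12.5 mm

12.5 mm


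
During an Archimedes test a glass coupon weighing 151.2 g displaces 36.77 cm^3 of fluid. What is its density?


Use the definition of density:
  rho = mass / volume
  rho = 151.2 / 36.77 = 4.112 g/cm^3

4.112 g/cm^3


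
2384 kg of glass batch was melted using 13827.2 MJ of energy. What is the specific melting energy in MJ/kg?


Rearrange E = m * s for s:
  s = E / m
  s = 13827.2 / 2384 = 5.8 MJ/kg

5.8 MJ/kg


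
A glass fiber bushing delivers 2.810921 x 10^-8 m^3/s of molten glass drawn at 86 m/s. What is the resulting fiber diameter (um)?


Cross-sectional area from continuity:
  A = Q / v = 2.810921 x 10^-8 / 86 = 3.268513 x 10^-10 m^2
Diameter from circular cross-section:
  d = sqrt(4A / pi) * 10^6 (m -> um)
  d = sqrt(4 * 3.268513 x 10^-10 / pi) * 10^6 = 20.4 um

20.4 um


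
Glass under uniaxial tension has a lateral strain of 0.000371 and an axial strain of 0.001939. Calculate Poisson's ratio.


Poisson's ratio: nu = lateral strain / axial strain
  nu = 0.000371 / 0.001939 = 0.1913

0.1913


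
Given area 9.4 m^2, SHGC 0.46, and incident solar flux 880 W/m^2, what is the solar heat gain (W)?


Solar heat gain: Q = Area * SHGC * Irradiance
  Q = 9.4 * 0.46 * 880 = 3805.1 W

3805.1 W


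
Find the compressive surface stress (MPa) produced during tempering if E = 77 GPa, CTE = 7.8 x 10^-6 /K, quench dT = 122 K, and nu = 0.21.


Tempering stress: sigma = E * alpha * dT / (1 - nu)
  E (MPa) = 77 * 1000 = 77000
  Numerator = 77000 * (7.8 x 10^-6) * 122 = 73.2732
  Denominator = 1 - 0.21 = 0.79
  sigma = 73.2732 / 0.79 = 92.8 MPa

92.8 MPa


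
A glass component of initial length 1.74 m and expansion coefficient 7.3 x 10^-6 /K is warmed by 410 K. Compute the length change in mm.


Thermal expansion formula: dL = alpha * L0 * dT
  dL = (7.3 x 10^-6) * 1.74 * 410 = 0.00520782 m
Convert to mm: 0.00520782 * 1000 = 5.2078 mm

5.2078 mm


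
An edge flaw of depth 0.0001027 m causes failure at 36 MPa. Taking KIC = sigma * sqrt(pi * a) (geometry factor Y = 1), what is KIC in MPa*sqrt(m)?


Fracture toughness: KIC = sigma * sqrt(pi * a)
  pi * a = pi * 0.0001027 = 0.000322642
  sqrt(pi * a) = 0.017962
  KIC = 36 * 0.017962 = 0.647 MPa*sqrt(m)

0.647 MPa*sqrt(m)


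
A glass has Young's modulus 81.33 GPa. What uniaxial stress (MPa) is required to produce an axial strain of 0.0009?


Rearrange E = sigma / epsilon:
  sigma = E * epsilon
  E (MPa) = 81.33 * 1000 = 81330
  sigma = 81330 * 0.0009 = 73.2 MPa

73.2 MPa


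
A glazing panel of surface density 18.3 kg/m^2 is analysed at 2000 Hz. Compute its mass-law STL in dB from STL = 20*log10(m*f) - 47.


Mass law: STL = 20 * log10(m * f) - 47
  m * f = 18.3 * 2000 = 36600
  log10(36600) = 4.56348
  STL = 20 * 4.56348 - 47 = 91.2696 - 47 = 44.3 dB

44.3 dB


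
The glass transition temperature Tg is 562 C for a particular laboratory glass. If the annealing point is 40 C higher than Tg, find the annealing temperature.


The annealing temperature is Tg plus the offset:
  T_anneal = 562 + 40 = 602 C

602 C


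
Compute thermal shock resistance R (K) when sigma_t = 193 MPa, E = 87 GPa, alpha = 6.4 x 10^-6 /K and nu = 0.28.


Thermal shock resistance: R = sigma * (1 - nu) / (E * alpha)
  Numerator = 193 * (1 - 0.28) = 138.96
  Denominator = 87 * 1000 * (6.4 x 10^-6) = 0.5568
  R = 138.96 / 0.5568 = 249.6 K

249.6 K


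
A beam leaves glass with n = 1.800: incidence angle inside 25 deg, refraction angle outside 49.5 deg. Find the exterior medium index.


Apply Snell's law: n1 * sin(theta1) = n2 * sin(theta2)
  n2 = n1 * sin(theta1) / sin(theta2)
  sin(25) = 0.422618
  sin(49.5) = 0.760406
  n2 = 1.800 * 0.422618 / 0.760406 = 1.0004

1.0004


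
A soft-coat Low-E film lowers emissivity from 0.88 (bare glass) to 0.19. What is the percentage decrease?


Percentage reduction = (1 - coated/uncoated) * 100
  Ratio = 0.19 / 0.88 = 0.2159
  Reduction = (1 - 0.2159) * 100 = 78.4%

78.4%


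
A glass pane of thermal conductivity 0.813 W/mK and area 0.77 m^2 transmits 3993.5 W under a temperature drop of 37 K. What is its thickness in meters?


Fourier's law: t = k * A * dT / Q
  t = 0.813 * 0.77 * 37 / 3993.5
  t = 23.16237 / 3993.5 = 0.0058 m

0.0058 m


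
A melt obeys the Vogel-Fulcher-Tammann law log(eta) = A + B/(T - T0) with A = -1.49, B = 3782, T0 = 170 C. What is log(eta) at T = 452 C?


VFT equation: log(eta) = A + B / (T - T0)
  T - T0 = 452 - 170 = 282
  B / (T - T0) = 3782 / 282 = 13.411
  log(eta) = -1.49 + 13.411 = 11.921

11.921


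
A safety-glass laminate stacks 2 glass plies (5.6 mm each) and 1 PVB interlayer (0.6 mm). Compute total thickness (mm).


Total thickness = glass contribution + PVB contribution
  Glass: 2 * 5.6 = 11.2 mm
  PVB: 1 * 0.6 = 0.6 mm
  Total = 11.2 + 0.6 = 11.8 mm

11.8 mm


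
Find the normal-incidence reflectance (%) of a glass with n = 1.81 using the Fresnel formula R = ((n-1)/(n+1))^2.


Fresnel reflectance at normal incidence:
  R = ((n - 1)/(n + 1))^2
  (n - 1)/(n + 1) = (1.81 - 1)/(1.81 + 1) = 0.288256
  R = 0.288256^2 = 0.0830915
  R(%) = 0.0830915 * 100 = 8.309%

8.309%


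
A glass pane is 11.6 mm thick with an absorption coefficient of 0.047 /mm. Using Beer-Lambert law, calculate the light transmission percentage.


Beer-Lambert law: T = exp(-alpha * thickness)
  exponent = -0.047 * 11.6 = -0.5452
  T = exp(-0.5452) = 0.5797
  Percentage = 0.5797 * 100 = 57.97%

57.97%


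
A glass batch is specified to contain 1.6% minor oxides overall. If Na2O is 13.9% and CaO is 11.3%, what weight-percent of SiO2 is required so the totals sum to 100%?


Known pieces sum to 100%:
  SiO2 = 100 - (others + Na2O + CaO)
  SiO2 = 100 - (1.6 + 13.9 + 11.3) = 73.2%

73.2%


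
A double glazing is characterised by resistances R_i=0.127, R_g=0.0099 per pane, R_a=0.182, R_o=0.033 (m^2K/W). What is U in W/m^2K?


Total thermal resistance (series):
  R_total = R_in + R_glass + R_air + R_glass + R_out
  R_total = 0.127 + 0.0099 + 0.182 + 0.0099 + 0.033 = 0.3618 m^2K/W
U-value = 1 / R_total = 1 / 0.3618 = 2.764 W/m^2K

2.764 W/m^2K


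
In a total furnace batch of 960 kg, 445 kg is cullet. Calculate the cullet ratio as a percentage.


Cullet ratio = (cullet mass / total batch mass) * 100
  Ratio = 445 / 960 * 100 = 46.35%

46.35%


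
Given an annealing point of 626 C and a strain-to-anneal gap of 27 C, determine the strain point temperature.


Strain point = annealing point - difference:
  T_strain = 626 - 27 = 599 C

599 C


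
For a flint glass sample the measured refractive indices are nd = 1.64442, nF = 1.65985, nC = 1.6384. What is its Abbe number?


Abbe number formula: Vd = (nd - 1) / (nF - nC)
  nd - 1 = 1.64442 - 1 = 0.64442
  nF - nC = 1.65985 - 1.6384 = 0.02145
  Vd = 0.64442 / 0.02145 = 30.04

30.04


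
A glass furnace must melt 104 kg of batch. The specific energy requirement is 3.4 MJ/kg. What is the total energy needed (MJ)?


Total energy = mass * specific energy
  E = 104 * 3.4 = 353.6 MJ

353.6 MJ


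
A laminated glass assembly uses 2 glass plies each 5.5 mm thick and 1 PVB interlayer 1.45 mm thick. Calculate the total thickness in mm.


Total thickness = glass contribution + PVB contribution
  Glass: 2 * 5.5 = 11.0 mm
  PVB: 1 * 1.45 = 1.45 mm
  Total = 11.0 + 1.45 = 12.45 mm

12.45 mm


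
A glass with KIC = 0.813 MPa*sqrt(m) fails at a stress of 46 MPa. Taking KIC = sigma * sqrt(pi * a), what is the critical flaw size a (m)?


Rearrange KIC = sigma * sqrt(pi * a):
  sqrt(pi * a) = KIC / sigma
  sqrt(pi * a) = 0.813 / 46 = 0.017674
  a = (KIC / sigma)^2 / pi
  a = 0.017674^2 / pi = 0.0000994 m

0.0000994 m
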